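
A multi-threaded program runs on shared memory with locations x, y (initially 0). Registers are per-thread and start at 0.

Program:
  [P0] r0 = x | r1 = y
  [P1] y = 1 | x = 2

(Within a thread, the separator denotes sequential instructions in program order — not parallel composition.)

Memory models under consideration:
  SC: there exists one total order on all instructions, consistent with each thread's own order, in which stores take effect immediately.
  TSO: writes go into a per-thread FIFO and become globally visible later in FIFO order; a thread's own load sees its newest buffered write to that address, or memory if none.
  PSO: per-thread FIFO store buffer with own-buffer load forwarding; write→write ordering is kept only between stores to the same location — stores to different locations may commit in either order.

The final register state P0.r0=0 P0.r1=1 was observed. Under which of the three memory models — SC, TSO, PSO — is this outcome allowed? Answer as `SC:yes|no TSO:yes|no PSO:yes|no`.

outcome vector order: (P0.r0,P0.r1)
[SC] allowed = {(0,0); (0,1); (2,1)}
[TSO] allowed = {(0,0); (0,1); (2,1)}
[PSO] allowed = {(0,0); (0,1); (2,0); (2,1)}
target (0,1) ∈ {SC,TSO,PSO}

SC:yes TSO:yes PSO:yes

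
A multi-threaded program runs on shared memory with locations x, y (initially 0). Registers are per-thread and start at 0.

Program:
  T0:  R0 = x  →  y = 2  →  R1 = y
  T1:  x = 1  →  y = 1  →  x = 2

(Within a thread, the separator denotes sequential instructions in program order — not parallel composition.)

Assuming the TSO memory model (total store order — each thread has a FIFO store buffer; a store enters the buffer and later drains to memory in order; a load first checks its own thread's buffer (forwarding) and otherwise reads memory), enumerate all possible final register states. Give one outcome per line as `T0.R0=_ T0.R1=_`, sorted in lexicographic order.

outcome vector order: (T0.R0,T0.R1)
|TSO outcomes| = 5

T0.R0=0 T0.R1=1
T0.R0=0 T0.R1=2
T0.R0=1 T0.R1=1
T0.R0=1 T0.R1=2
T0.R0=2 T0.R1=2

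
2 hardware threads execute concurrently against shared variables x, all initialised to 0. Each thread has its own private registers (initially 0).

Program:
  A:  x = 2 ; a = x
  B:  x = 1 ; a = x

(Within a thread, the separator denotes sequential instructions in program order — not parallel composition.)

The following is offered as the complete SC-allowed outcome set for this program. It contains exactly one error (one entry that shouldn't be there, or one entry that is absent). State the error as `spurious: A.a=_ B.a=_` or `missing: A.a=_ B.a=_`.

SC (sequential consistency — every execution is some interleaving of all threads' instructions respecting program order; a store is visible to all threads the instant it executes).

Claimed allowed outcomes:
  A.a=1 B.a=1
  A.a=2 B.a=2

outcome vector order: (A.a,B.a)
SC (3): 11 21 22
SC∖claimed = {21}

missing: A.a=2 B.a=1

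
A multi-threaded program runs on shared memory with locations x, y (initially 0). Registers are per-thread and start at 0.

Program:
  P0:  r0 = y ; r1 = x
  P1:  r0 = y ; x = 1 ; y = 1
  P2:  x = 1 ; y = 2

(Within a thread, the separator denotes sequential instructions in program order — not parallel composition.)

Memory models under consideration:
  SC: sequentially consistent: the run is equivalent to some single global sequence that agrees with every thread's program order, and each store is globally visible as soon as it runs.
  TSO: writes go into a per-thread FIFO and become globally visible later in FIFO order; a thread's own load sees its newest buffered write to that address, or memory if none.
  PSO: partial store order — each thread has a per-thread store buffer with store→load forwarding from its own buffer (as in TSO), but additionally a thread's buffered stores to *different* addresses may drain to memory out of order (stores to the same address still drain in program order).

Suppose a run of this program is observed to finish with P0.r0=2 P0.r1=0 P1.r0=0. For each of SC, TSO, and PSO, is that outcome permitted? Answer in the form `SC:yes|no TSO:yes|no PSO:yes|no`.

outcome vector order: (P0.r0,P0.r1,P1.r0)
SC: 8 outcomes — {(0,0,0); (0,0,2); (0,1,0); (0,1,2); (1,1,0); (1,1,2); (2,1,0); (2,1,2)}
TSO: 8 outcomes — {(0,0,0); (0,0,2); (0,1,0); (0,1,2); (1,1,0); (1,1,2); (2,1,0); (2,1,2)}
PSO: 12 outcomes — {(0,0,0); (0,0,2); (0,1,0); (0,1,2); (1,0,0); (1,0,2); (1,1,0); (1,1,2); (2,0,0); (2,0,2); (2,1,0); (2,1,2)}
target (2,0,0) ∈ {PSO}

SC:no TSO:no PSO:yes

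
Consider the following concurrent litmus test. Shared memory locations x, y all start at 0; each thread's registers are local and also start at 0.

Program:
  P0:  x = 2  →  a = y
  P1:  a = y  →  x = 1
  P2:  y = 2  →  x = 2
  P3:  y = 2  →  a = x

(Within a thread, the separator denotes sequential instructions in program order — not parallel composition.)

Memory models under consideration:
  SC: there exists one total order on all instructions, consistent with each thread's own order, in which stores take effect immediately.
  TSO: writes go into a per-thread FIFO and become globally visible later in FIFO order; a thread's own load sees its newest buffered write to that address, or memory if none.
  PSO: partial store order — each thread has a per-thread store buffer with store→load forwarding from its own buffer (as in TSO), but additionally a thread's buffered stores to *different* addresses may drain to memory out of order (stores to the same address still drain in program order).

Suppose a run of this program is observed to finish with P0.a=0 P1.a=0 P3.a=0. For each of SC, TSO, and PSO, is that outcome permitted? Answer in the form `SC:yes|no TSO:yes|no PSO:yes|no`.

outcome vector order: (P0.a,P1.a,P3.a)
SC: 10 outcomes — {<0 0 1> <0 0 2> <0 2 1> <0 2 2> <2 0 0> <2 0 1> <2 0 2> <2 2 0> <2 2 1> <2 2 2>}
TSO: 12 outcomes — {<0 0 0> <0 0 1> <0 0 2> <0 2 0> <0 2 1> <0 2 2> <2 0 0> <2 0 1> <2 0 2> <2 2 0> <2 2 1> <2 2 2>}
PSO: 12 outcomes — {<0 0 0> <0 0 1> <0 0 2> <0 2 0> <0 2 1> <0 2 2> <2 0 0> <2 0 1> <2 0 2> <2 2 0> <2 2 1> <2 2 2>}
target <0 0 0> ∈ {TSO,PSO}

SC:no TSO:yes PSO:yes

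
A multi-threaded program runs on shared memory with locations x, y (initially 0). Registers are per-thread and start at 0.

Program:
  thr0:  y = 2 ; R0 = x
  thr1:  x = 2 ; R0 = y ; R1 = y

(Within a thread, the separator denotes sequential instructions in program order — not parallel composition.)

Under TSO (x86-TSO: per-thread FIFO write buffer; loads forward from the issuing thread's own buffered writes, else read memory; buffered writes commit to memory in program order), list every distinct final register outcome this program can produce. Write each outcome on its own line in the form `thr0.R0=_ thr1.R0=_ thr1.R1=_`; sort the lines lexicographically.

outcome vector order: (thr0.R0,thr1.R0,thr1.R1)
|TSO outcomes| = 6

thr0.R0=0 thr1.R0=0 thr1.R1=0
thr0.R0=0 thr1.R0=0 thr1.R1=2
thr0.R0=0 thr1.R0=2 thr1.R1=2
thr0.R0=2 thr1.R0=0 thr1.R1=0
thr0.R0=2 thr1.R0=0 thr1.R1=2
thr0.R0=2 thr1.R0=2 thr1.R1=2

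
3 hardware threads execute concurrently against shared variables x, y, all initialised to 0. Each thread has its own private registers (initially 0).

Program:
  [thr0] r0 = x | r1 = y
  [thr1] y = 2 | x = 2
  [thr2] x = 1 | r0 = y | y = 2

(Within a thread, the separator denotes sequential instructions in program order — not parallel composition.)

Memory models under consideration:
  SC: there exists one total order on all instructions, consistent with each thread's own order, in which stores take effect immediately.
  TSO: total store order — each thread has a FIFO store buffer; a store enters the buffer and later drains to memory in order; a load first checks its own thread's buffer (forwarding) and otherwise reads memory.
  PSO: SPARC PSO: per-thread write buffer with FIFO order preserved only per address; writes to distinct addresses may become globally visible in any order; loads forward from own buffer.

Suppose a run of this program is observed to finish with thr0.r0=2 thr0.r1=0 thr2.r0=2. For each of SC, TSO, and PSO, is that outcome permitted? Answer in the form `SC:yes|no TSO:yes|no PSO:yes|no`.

outcome vector order: (thr0.r0,thr0.r1,thr2.r0)
under SC → 000; 002; 020; 022; 100; 102; 120; 122; 220; 222
under TSO → 000; 002; 020; 022; 100; 102; 120; 122; 220; 222
under PSO → 000; 002; 020; 022; 100; 102; 120; 122; 200; 202; 220; 222
target 202 ∈ {PSO}

SC:no TSO:no PSO:yes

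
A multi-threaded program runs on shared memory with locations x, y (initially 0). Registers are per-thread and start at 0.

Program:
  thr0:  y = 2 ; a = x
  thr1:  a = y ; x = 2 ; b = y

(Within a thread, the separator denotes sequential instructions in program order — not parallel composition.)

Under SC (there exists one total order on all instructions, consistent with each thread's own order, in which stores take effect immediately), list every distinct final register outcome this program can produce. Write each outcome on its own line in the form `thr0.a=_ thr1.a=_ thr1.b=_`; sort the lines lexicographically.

thr0.a=0 thr1.a=0 thr1.b=2
thr0.a=0 thr1.a=2 thr1.b=2
thr0.a=2 thr1.a=0 thr1.b=0
thr0.a=2 thr1.a=0 thr1.b=2
thr0.a=2 thr1.a=2 thr1.b=2

outcome vector order: (thr0.a,thr1.a,thr1.b)
|SC outcomes| = 5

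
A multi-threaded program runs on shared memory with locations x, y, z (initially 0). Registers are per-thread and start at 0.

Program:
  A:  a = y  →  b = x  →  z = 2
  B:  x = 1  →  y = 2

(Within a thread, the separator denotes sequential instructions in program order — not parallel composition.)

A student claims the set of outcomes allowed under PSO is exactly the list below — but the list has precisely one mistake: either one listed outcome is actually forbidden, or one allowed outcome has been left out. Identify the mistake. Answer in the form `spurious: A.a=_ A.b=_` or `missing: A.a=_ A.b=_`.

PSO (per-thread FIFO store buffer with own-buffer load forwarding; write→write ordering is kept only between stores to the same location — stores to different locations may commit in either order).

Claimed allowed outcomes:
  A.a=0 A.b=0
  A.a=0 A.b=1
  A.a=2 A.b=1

outcome vector order: (A.a,A.b)
PSO: 4 outcomes — {(0,0); (0,1); (2,0); (2,1)}
PSO∖claimed = {(2,0)}

missing: A.a=2 A.b=0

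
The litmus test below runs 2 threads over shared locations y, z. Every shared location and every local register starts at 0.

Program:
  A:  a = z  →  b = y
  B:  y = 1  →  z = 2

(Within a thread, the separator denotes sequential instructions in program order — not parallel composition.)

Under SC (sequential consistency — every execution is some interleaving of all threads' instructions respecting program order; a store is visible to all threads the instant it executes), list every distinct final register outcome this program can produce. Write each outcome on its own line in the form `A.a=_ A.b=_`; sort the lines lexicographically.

A.a=0 A.b=0
A.a=0 A.b=1
A.a=2 A.b=1

outcome vector order: (A.a,A.b)
|SC outcomes| = 3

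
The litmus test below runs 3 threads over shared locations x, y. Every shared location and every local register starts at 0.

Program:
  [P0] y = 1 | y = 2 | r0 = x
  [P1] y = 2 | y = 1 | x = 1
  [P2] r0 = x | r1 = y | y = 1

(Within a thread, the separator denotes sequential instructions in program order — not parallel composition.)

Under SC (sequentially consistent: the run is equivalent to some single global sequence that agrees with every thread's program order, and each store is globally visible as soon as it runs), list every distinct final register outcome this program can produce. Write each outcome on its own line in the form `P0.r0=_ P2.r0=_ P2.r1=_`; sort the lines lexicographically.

P0.r0=0 P2.r0=0 P2.r1=0
P0.r0=0 P2.r0=0 P2.r1=1
P0.r0=0 P2.r0=0 P2.r1=2
P0.r0=0 P2.r0=1 P2.r1=1
P0.r0=0 P2.r0=1 P2.r1=2
P0.r0=1 P2.r0=0 P2.r1=0
P0.r0=1 P2.r0=0 P2.r1=1
P0.r0=1 P2.r0=0 P2.r1=2
P0.r0=1 P2.r0=1 P2.r1=1
P0.r0=1 P2.r0=1 P2.r1=2

outcome vector order: (P0.r0,P2.r0,P2.r1)
|SC outcomes| = 10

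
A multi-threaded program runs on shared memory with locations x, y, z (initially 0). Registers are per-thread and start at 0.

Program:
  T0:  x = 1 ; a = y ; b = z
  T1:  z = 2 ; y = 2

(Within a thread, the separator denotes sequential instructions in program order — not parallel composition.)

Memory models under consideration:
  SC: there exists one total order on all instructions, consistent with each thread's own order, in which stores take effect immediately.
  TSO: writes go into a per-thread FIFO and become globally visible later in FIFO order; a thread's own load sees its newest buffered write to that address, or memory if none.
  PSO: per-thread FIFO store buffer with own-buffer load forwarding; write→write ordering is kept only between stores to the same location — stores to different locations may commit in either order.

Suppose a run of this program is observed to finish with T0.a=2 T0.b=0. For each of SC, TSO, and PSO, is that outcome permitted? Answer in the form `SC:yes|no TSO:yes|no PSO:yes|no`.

outcome vector order: (T0.a,T0.b)
SC: 3 outcomes — {<0 0> <0 2> <2 2>}
TSO: 3 outcomes — {<0 0> <0 2> <2 2>}
PSO: 4 outcomes — {<0 0> <0 2> <2 0> <2 2>}
target <2 0> ∈ {PSO}

SC:no TSO:no PSO:yes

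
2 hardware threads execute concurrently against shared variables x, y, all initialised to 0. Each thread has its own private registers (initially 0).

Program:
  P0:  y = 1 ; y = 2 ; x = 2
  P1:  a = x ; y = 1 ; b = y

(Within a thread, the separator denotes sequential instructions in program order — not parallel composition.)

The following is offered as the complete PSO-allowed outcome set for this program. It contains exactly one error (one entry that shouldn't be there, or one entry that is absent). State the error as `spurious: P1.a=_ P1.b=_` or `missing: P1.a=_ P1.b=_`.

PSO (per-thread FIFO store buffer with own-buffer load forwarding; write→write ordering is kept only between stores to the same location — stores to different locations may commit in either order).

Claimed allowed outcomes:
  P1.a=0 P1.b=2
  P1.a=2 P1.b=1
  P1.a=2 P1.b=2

missing: P1.a=0 P1.b=1

outcome vector order: (P1.a,P1.b)
[PSO] allowed = {01, 02, 21, 22}
PSO∖claimed = {01}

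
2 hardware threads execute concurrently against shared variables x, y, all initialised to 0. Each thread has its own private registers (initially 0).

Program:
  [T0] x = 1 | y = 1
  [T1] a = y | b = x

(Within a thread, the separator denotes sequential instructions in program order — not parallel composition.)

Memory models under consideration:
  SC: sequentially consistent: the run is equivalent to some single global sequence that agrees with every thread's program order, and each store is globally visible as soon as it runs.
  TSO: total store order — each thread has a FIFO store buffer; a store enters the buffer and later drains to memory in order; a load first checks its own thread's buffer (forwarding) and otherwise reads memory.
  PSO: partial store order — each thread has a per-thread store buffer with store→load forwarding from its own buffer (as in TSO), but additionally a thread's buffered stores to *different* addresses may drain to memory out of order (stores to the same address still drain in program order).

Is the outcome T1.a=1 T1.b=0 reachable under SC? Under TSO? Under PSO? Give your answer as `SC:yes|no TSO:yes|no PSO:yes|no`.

SC:no TSO:no PSO:yes

outcome vector order: (T1.a,T1.b)
[SC] allowed = {00; 01; 11}
[TSO] allowed = {00; 01; 11}
[PSO] allowed = {00; 01; 10; 11}
target 10 ∈ {PSO}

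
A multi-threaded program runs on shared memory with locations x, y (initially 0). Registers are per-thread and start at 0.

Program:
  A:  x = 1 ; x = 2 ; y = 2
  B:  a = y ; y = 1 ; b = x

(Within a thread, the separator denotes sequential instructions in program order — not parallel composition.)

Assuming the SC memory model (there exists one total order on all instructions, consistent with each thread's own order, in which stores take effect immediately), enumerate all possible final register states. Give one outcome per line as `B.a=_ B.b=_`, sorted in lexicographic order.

outcome vector order: (B.a,B.b)
|SC outcomes| = 4

B.a=0 B.b=0
B.a=0 B.b=1
B.a=0 B.b=2
B.a=2 B.b=2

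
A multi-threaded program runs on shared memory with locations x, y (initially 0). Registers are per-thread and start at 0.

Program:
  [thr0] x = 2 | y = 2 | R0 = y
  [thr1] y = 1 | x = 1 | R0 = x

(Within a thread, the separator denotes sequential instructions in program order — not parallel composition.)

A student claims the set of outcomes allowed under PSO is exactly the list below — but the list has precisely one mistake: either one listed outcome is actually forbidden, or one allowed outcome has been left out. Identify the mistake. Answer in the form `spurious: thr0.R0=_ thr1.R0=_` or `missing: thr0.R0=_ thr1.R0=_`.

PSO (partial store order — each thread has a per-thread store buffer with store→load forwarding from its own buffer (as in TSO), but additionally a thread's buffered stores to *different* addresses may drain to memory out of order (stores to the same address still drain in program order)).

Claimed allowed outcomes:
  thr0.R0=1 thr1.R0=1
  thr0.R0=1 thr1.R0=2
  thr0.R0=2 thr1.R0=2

outcome vector order: (thr0.R0,thr1.R0)
PSO: 4 outcomes — {1/1; 1/2; 2/1; 2/2}
PSO∖claimed = {2/1}

missing: thr0.R0=2 thr1.R0=1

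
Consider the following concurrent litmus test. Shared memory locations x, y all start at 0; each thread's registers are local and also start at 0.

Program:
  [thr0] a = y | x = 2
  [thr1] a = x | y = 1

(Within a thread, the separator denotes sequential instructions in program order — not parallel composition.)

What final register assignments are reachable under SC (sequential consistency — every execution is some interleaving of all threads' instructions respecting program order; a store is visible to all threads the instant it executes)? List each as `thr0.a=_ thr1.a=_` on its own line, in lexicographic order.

outcome vector order: (thr0.a,thr1.a)
|SC outcomes| = 3

thr0.a=0 thr1.a=0
thr0.a=0 thr1.a=2
thr0.a=1 thr1.a=0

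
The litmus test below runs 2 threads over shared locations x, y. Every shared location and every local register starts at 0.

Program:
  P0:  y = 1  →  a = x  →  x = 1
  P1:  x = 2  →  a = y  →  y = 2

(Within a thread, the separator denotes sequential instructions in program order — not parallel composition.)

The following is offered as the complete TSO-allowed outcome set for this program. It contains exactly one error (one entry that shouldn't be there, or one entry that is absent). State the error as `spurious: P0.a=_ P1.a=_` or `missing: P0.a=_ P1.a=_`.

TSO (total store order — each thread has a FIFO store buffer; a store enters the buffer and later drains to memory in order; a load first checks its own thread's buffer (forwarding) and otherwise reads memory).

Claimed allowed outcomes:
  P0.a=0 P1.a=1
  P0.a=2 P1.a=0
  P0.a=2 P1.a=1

outcome vector order: (P0.a,P1.a)
under TSO → 0/0 0/1 2/0 2/1
TSO∖claimed = {0/0}

missing: P0.a=0 P1.a=0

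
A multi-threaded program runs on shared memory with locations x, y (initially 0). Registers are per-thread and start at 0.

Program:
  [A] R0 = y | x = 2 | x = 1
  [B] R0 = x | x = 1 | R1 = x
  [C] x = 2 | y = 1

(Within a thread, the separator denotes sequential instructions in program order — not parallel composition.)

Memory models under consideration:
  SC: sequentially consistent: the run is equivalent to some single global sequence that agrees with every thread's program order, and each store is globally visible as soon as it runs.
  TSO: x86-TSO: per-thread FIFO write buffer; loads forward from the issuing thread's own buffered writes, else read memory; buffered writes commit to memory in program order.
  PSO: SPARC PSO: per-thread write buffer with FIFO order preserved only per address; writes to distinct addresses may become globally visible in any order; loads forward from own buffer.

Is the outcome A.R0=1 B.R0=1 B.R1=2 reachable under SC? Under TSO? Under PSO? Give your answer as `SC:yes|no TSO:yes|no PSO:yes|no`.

outcome vector order: (A.R0,B.R0,B.R1)
SC (11): 001; 002; 011; 012; 021; 022; 101; 102; 111; 121; 122
TSO (11): 001; 002; 011; 012; 021; 022; 101; 102; 111; 121; 122
PSO (12): 001; 002; 011; 012; 021; 022; 101; 102; 111; 112; 121; 122
target 112 ∈ {PSO}

SC:no TSO:no PSO:yes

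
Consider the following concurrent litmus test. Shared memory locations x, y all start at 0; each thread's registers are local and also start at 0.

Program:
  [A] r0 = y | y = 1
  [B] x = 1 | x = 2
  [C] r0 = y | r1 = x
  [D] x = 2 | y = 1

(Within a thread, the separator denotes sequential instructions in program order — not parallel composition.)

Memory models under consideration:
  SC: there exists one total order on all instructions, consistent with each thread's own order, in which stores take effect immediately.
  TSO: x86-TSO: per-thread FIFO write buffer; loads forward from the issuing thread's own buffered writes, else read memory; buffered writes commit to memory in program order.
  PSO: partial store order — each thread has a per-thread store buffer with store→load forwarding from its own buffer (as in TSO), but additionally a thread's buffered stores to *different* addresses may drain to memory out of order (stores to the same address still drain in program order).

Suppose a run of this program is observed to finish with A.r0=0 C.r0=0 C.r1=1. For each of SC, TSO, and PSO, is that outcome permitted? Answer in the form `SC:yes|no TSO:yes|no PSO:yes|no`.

SC:yes TSO:yes PSO:yes

outcome vector order: (A.r0,C.r0,C.r1)
[SC] allowed = {000 001 002 010 011 012 100 101 102 111 112}
[TSO] allowed = {000 001 002 010 011 012 100 101 102 111 112}
[PSO] allowed = {000 001 002 010 011 012 100 101 102 110 111 112}
target 001 ∈ {SC,TSO,PSO}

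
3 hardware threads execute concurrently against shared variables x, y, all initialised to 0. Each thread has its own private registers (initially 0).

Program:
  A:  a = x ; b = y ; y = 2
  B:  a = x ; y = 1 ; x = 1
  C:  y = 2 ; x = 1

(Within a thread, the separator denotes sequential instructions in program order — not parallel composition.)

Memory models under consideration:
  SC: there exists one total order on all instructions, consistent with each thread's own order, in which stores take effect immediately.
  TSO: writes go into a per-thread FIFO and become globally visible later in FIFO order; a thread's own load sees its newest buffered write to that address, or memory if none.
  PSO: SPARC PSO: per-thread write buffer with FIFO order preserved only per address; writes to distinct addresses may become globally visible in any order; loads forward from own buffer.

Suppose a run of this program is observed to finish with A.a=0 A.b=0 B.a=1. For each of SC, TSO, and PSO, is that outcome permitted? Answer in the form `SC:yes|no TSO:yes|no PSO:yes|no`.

outcome vector order: (A.a,A.b,B.a)
[SC] allowed = {(0,0,0) (0,0,1) (0,1,0) (0,1,1) (0,2,0) (0,2,1) (1,1,0) (1,1,1) (1,2,0) (1,2,1)}
[TSO] allowed = {(0,0,0) (0,0,1) (0,1,0) (0,1,1) (0,2,0) (0,2,1) (1,1,0) (1,1,1) (1,2,0) (1,2,1)}
[PSO] allowed = {(0,0,0) (0,0,1) (0,1,0) (0,1,1) (0,2,0) (0,2,1) (1,0,0) (1,0,1) (1,1,0) (1,1,1) (1,2,0) (1,2,1)}
target (0,0,1) ∈ {SC,TSO,PSO}

SC:yes TSO:yes PSO:yes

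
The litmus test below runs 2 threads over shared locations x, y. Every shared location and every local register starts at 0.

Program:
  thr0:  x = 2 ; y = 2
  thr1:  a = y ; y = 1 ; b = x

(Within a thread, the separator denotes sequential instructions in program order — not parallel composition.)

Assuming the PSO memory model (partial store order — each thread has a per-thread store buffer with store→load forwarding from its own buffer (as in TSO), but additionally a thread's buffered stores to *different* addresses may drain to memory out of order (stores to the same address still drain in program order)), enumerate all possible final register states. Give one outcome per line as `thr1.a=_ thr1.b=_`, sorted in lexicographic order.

outcome vector order: (thr1.a,thr1.b)
|PSO outcomes| = 4

thr1.a=0 thr1.b=0
thr1.a=0 thr1.b=2
thr1.a=2 thr1.b=0
thr1.a=2 thr1.b=2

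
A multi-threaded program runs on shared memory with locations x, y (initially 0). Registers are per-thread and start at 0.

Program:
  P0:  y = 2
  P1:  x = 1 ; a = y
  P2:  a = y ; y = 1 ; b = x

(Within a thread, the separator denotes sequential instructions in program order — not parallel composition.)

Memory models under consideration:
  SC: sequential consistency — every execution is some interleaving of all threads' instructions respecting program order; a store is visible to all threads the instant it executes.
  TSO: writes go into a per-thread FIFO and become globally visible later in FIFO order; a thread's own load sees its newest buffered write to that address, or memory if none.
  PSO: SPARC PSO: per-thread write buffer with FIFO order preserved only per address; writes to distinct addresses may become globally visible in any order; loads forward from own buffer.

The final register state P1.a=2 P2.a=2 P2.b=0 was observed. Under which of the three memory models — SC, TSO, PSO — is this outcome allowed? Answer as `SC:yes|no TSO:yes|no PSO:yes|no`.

SC:no TSO:yes PSO:yes

outcome vector order: (P1.a,P2.a,P2.b)
SC: 9 outcomes — {<0 0 1>; <0 2 1>; <1 0 0>; <1 0 1>; <1 2 0>; <1 2 1>; <2 0 0>; <2 0 1>; <2 2 1>}
TSO: 12 outcomes — {<0 0 0>; <0 0 1>; <0 2 0>; <0 2 1>; <1 0 0>; <1 0 1>; <1 2 0>; <1 2 1>; <2 0 0>; <2 0 1>; <2 2 0>; <2 2 1>}
PSO: 12 outcomes — {<0 0 0>; <0 0 1>; <0 2 0>; <0 2 1>; <1 0 0>; <1 0 1>; <1 2 0>; <1 2 1>; <2 0 0>; <2 0 1>; <2 2 0>; <2 2 1>}
target <2 2 0> ∈ {TSO,PSO}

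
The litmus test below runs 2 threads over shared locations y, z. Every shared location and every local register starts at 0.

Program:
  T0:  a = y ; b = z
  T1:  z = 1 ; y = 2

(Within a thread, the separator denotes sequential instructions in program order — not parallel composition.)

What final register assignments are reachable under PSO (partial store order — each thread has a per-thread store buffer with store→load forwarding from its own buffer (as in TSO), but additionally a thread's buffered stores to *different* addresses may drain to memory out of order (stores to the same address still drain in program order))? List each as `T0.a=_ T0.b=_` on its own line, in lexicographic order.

T0.a=0 T0.b=0
T0.a=0 T0.b=1
T0.a=2 T0.b=0
T0.a=2 T0.b=1

outcome vector order: (T0.a,T0.b)
|PSO outcomes| = 4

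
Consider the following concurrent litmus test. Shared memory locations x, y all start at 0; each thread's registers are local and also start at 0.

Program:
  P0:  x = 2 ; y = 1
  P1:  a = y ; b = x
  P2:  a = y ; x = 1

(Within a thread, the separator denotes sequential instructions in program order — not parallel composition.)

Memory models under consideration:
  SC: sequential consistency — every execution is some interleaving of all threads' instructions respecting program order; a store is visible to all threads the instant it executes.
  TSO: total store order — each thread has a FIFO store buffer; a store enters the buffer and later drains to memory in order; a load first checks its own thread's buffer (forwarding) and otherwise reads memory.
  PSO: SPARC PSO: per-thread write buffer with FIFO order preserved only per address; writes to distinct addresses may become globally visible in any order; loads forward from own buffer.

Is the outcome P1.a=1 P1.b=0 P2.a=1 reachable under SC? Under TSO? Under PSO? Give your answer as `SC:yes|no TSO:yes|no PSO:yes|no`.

outcome vector order: (P1.a,P1.b,P2.a)
SC: 10 outcomes — {0/0/0 0/0/1 0/1/0 0/1/1 0/2/0 0/2/1 1/1/0 1/1/1 1/2/0 1/2/1}
TSO: 10 outcomes — {0/0/0 0/0/1 0/1/0 0/1/1 0/2/0 0/2/1 1/1/0 1/1/1 1/2/0 1/2/1}
PSO: 12 outcomes — {0/0/0 0/0/1 0/1/0 0/1/1 0/2/0 0/2/1 1/0/0 1/0/1 1/1/0 1/1/1 1/2/0 1/2/1}
target 1/0/1 ∈ {PSO}

SC:no TSO:no PSO:yes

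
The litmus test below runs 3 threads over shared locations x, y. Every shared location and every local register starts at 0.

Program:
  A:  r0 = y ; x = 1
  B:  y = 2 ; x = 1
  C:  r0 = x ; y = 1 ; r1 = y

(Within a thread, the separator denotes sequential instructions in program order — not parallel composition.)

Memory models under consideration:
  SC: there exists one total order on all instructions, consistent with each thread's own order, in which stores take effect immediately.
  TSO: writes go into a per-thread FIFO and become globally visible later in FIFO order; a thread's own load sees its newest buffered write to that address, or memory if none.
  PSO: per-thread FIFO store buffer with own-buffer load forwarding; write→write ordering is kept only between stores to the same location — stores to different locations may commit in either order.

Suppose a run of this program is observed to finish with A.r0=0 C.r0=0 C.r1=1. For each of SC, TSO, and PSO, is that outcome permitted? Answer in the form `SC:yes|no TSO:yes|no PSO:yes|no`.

SC:yes TSO:yes PSO:yes

outcome vector order: (A.r0,C.r0,C.r1)
SC (10): (0,0,1), (0,0,2), (0,1,1), (0,1,2), (1,0,1), (1,0,2), (1,1,1), (2,0,1), (2,0,2), (2,1,1)
TSO (10): (0,0,1), (0,0,2), (0,1,1), (0,1,2), (1,0,1), (1,0,2), (1,1,1), (2,0,1), (2,0,2), (2,1,1)
PSO (12): (0,0,1), (0,0,2), (0,1,1), (0,1,2), (1,0,1), (1,0,2), (1,1,1), (1,1,2), (2,0,1), (2,0,2), (2,1,1), (2,1,2)
target (0,0,1) ∈ {SC,TSO,PSO}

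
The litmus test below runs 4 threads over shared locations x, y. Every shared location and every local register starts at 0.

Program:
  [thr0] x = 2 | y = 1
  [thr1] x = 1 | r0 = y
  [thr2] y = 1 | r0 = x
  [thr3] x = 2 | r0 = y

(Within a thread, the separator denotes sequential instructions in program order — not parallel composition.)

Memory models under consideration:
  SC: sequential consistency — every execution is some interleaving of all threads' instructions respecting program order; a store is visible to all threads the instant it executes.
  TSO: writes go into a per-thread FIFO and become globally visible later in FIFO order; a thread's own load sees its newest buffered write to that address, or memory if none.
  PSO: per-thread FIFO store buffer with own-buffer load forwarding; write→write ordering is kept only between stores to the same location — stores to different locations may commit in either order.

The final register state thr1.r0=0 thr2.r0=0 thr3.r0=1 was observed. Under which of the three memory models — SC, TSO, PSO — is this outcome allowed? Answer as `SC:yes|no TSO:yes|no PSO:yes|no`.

outcome vector order: (thr1.r0,thr2.r0,thr3.r0)
SC (9): (0,1,0), (0,1,1), (0,2,0), (0,2,1), (1,0,1), (1,1,0), (1,1,1), (1,2,0), (1,2,1)
TSO (12): (0,0,0), (0,0,1), (0,1,0), (0,1,1), (0,2,0), (0,2,1), (1,0,0), (1,0,1), (1,1,0), (1,1,1), (1,2,0), (1,2,1)
PSO (12): (0,0,0), (0,0,1), (0,1,0), (0,1,1), (0,2,0), (0,2,1), (1,0,0), (1,0,1), (1,1,0), (1,1,1), (1,2,0), (1,2,1)
target (0,0,1) ∈ {TSO,PSO}

SC:no TSO:yes PSO:yes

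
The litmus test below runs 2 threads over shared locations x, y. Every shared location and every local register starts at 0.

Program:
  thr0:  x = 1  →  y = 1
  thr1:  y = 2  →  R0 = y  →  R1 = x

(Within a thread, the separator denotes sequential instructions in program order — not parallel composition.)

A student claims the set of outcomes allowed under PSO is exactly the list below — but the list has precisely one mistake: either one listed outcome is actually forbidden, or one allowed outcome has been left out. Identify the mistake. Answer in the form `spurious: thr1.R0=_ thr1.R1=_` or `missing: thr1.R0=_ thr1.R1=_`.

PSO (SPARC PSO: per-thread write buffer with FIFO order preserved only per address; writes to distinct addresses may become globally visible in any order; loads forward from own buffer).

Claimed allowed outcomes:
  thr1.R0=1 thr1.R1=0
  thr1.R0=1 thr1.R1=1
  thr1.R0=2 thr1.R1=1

missing: thr1.R0=2 thr1.R1=0

outcome vector order: (thr1.R0,thr1.R1)
[PSO] allowed = {(1,0), (1,1), (2,0), (2,1)}
PSO∖claimed = {(2,0)}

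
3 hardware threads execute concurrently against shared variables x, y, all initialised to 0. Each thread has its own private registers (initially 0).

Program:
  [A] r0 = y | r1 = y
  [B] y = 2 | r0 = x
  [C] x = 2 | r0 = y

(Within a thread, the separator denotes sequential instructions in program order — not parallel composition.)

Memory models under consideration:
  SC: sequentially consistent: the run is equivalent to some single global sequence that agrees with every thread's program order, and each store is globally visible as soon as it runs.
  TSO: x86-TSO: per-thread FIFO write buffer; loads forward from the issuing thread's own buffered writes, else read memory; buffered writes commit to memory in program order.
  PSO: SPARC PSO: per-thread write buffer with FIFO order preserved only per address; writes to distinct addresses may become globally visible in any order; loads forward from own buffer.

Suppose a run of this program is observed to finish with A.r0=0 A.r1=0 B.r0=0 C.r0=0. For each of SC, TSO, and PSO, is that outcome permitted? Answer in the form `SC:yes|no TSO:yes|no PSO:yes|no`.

SC:no TSO:yes PSO:yes

outcome vector order: (A.r0,A.r1,B.r0,C.r0)
under SC → 0002, 0020, 0022, 0202, 0220, 0222, 2202, 2220, 2222
under TSO → 0000, 0002, 0020, 0022, 0200, 0202, 0220, 0222, 2200, 2202, 2220, 2222
under PSO → 0000, 0002, 0020, 0022, 0200, 0202, 0220, 0222, 2200, 2202, 2220, 2222
target 0000 ∈ {TSO,PSO}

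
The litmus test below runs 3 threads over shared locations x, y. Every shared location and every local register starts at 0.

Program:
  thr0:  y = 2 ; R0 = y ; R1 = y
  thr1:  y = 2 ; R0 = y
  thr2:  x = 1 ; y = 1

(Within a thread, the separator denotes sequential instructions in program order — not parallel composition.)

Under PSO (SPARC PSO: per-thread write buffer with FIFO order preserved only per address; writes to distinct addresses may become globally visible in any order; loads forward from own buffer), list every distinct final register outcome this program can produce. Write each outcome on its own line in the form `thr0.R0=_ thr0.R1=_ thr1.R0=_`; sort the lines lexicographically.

outcome vector order: (thr0.R0,thr0.R1,thr1.R0)
|PSO outcomes| = 7

thr0.R0=1 thr0.R1=1 thr1.R0=1
thr0.R0=1 thr0.R1=1 thr1.R0=2
thr0.R0=1 thr0.R1=2 thr1.R0=2
thr0.R0=2 thr0.R1=1 thr1.R0=1
thr0.R0=2 thr0.R1=1 thr1.R0=2
thr0.R0=2 thr0.R1=2 thr1.R0=1
thr0.R0=2 thr0.R1=2 thr1.R0=2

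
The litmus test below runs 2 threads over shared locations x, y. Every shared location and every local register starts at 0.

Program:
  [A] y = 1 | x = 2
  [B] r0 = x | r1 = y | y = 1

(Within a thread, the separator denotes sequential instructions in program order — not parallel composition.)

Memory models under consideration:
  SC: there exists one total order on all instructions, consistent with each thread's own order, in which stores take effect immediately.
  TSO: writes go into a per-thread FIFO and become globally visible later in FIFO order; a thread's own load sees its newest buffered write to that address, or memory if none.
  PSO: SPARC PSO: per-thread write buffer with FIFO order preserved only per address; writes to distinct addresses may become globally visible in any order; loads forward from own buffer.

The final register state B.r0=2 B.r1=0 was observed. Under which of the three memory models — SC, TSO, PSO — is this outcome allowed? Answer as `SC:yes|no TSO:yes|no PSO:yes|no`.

outcome vector order: (B.r0,B.r1)
SC (3): <0 0> <0 1> <2 1>
TSO (3): <0 0> <0 1> <2 1>
PSO (4): <0 0> <0 1> <2 0> <2 1>
target <2 0> ∈ {PSO}

SC:no TSO:no PSO:yes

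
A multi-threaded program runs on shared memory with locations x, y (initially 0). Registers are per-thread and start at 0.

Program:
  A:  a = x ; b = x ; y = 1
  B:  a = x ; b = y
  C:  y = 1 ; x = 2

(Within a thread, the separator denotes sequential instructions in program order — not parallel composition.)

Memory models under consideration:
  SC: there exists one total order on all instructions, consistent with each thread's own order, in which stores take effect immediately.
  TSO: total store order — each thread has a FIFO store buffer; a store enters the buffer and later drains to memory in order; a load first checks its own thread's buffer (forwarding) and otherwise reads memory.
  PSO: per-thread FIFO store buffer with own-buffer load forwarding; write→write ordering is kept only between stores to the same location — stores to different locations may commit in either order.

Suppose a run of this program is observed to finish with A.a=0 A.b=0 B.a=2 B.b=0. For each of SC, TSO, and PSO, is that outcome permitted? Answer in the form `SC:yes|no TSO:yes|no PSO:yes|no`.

SC:no TSO:no PSO:yes

outcome vector order: (A.a,A.b,B.a,B.b)
[SC] allowed = {<0 0 0 0>; <0 0 0 1>; <0 0 2 1>; <0 2 0 0>; <0 2 0 1>; <0 2 2 1>; <2 2 0 0>; <2 2 0 1>; <2 2 2 1>}
[TSO] allowed = {<0 0 0 0>; <0 0 0 1>; <0 0 2 1>; <0 2 0 0>; <0 2 0 1>; <0 2 2 1>; <2 2 0 0>; <2 2 0 1>; <2 2 2 1>}
[PSO] allowed = {<0 0 0 0>; <0 0 0 1>; <0 0 2 0>; <0 0 2 1>; <0 2 0 0>; <0 2 0 1>; <0 2 2 0>; <0 2 2 1>; <2 2 0 0>; <2 2 0 1>; <2 2 2 0>; <2 2 2 1>}
target <0 0 2 0> ∈ {PSO}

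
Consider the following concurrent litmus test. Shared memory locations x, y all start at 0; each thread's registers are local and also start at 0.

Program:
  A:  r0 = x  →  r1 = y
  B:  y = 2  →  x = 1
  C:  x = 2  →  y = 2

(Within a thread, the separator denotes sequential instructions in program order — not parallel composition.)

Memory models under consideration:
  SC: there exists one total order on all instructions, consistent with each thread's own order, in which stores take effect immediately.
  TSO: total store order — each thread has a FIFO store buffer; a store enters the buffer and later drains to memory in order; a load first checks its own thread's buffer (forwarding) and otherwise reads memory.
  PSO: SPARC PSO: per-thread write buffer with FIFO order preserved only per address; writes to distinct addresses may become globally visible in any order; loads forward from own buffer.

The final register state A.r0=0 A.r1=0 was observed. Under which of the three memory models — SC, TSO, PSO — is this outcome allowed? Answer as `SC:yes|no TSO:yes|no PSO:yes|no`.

SC:yes TSO:yes PSO:yes

outcome vector order: (A.r0,A.r1)
SC: 5 outcomes — {00 02 12 20 22}
TSO: 5 outcomes — {00 02 12 20 22}
PSO: 6 outcomes — {00 02 10 12 20 22}
target 00 ∈ {SC,TSO,PSO}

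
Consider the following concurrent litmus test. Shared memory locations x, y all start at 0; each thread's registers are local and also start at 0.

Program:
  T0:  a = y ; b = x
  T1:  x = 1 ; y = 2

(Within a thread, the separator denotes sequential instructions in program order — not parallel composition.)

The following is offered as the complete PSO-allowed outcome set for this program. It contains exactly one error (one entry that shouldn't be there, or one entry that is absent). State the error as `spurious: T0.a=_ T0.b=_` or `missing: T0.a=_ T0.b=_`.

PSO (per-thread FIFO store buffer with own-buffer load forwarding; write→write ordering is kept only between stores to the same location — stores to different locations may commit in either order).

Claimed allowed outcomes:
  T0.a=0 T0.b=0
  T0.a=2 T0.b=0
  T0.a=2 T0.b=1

outcome vector order: (T0.a,T0.b)
PSO: 4 outcomes — {(0,0), (0,1), (2,0), (2,1)}
PSO∖claimed = {(0,1)}

missing: T0.a=0 T0.b=1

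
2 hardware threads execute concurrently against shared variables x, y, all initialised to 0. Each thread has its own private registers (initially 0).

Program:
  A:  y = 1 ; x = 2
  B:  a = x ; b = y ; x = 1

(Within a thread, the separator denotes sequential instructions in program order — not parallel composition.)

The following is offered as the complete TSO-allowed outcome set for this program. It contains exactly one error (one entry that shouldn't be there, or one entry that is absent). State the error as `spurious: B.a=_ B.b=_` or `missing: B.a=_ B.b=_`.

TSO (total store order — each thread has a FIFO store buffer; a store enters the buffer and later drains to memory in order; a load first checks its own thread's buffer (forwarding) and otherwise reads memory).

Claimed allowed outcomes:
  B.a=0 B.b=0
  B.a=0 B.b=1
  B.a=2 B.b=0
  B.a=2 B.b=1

spurious: B.a=2 B.b=0

outcome vector order: (B.a,B.b)
TSO (3): 00, 01, 21
claimed∖TSO = {20}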